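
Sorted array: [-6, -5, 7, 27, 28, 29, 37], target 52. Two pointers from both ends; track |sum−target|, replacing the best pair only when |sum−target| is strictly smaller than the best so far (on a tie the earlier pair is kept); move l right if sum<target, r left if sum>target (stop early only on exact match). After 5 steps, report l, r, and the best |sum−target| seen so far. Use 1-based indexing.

l=4, r=5, best |Δ|=4

l=1 r=7: -6+37=31 d=21 *, l++
l=2 r=7: -5+37=32 d=20 *, l++
l=3 r=7: 7+37=44 d=8 *, l++
l=4 r=7: 27+37=64 d=12, r--
l=4 r=6: 27+29=56 d=4 *, r--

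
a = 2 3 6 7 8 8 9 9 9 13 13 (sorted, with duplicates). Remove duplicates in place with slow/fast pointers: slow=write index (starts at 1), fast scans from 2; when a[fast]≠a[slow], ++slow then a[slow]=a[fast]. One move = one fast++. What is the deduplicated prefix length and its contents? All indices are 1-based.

(s=1,f=2) a[fast]=3≠a[slow]=2 write a[2]=3 → slow++,fast++
(s=2,f=3) a[fast]=6≠a[slow]=3 write a[3]=6 → slow++,fast++
(s=3,f=4) a[fast]=7≠a[slow]=6 write a[4]=7 → slow++,fast++
(s=4,f=5) a[fast]=8≠a[slow]=7 write a[5]=8 → slow++,fast++
(s=5,f=6) a[fast]=8=a[slow] dup → fast++
(s=5,f=7) a[fast]=9≠a[slow]=8 write a[6]=9 → slow++,fast++
(s=6,f=8) a[fast]=9=a[slow] dup → fast++
(s=6,f=9) a[fast]=9=a[slow] dup → fast++
(s=6,f=10) a[fast]=13≠a[slow]=9 write a[7]=13 → slow++,fast++
(s=7,f=11) a[fast]=13=a[slow] dup → fast++

length 7; prefix = [2, 3, 6, 7, 8, 9, 13]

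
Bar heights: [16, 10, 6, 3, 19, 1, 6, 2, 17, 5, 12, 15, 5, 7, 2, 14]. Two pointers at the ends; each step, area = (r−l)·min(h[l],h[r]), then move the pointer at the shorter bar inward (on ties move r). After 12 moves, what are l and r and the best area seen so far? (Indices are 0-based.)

[0,15] min(16,14)*15=210 best=210 * → r--
[0,14] min(16,2)*14=28 best=210 → r--
[0,13] min(16,7)*13=91 best=210 → r--
[0,12] min(16,5)*12=60 best=210 → r--
[0,11] min(16,15)*11=165 best=210 → r--
[0,10] min(16,12)*10=120 best=210 → r--
[0,9] min(16,5)*9=45 best=210 → r--
[0,8] min(16,17)*8=128 best=210 → l++
[1,8] min(10,17)*7=70 best=210 → l++
[2,8] min(6,17)*6=36 best=210 → l++
[3,8] min(3,17)*5=15 best=210 → l++
[4,8] min(19,17)*4=68 best=210 → r--

l=4, r=7, best area=210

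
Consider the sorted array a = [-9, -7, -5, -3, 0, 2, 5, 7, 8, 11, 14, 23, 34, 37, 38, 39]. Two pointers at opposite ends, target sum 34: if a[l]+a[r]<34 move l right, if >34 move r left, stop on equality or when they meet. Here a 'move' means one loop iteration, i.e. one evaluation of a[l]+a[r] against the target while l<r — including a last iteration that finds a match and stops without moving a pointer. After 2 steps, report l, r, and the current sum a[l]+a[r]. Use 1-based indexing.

[1,16] -9+39=30 <34 → l++
[2,16] -7+39=32 <34 → l++

l=3, r=16, sum=34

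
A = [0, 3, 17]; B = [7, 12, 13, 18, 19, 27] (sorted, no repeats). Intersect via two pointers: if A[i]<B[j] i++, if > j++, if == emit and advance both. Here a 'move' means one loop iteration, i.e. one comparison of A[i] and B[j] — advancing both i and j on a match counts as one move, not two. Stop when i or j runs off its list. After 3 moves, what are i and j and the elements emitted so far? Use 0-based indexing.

[i=0,j=0] 0<7 → i++
[i=1,j=0] 3<7 → i++
[i=2,j=0] 17>7 → j++

i=2, j=1, emitted=[]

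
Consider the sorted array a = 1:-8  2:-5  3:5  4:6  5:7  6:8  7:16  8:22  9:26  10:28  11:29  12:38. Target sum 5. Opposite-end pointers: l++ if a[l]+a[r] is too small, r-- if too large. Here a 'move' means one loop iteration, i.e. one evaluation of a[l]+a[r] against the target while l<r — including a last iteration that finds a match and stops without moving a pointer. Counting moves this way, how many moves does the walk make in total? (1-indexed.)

[1,12] -8+38=30 >5 → r--
[1,11] -8+29=21 >5 → r--
[1,10] -8+28=20 >5 → r--
[1,9] -8+26=18 >5 → r--
[1,8] -8+22=14 >5 → r--
[1,7] -8+16=8 >5 → r--
[1,6] -8+8=0 <5 → l++
[2,6] -5+8=3 <5 → l++
[3,6] 5+8=13 >5 → r--
[3,5] 5+7=12 >5 → r--
[3,4] 5+6=11 >5 → r--

11 moves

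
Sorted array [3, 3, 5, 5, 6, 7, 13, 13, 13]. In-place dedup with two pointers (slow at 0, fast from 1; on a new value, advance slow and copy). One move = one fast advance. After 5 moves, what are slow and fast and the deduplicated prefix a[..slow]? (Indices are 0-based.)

slow=0 fast=1: a[fast]=3=a[slow] dup, fast++
slow=0 fast=2: a[fast]=5≠a[slow]=3 write a[1]=5, slow++,fast++
slow=1 fast=3: a[fast]=5=a[slow] dup, fast++
slow=1 fast=4: a[fast]=6≠a[slow]=5 write a[2]=6, slow++,fast++
slow=2 fast=5: a[fast]=7≠a[slow]=6 write a[3]=7, slow++,fast++

slow=3, fast=6, prefix=[3, 5, 6, 7]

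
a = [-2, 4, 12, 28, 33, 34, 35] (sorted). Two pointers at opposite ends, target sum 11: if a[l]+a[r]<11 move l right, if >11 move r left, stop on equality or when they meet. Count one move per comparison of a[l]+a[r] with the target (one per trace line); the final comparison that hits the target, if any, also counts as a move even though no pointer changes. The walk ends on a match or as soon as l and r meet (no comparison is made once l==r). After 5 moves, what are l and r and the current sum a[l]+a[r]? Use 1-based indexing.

l=1 r=7: -2+35=33 >11, r--
l=1 r=6: -2+34=32 >11, r--
l=1 r=5: -2+33=31 >11, r--
l=1 r=4: -2+28=26 >11, r--
l=1 r=3: -2+12=10 <11, l++

l=2, r=3, sum=16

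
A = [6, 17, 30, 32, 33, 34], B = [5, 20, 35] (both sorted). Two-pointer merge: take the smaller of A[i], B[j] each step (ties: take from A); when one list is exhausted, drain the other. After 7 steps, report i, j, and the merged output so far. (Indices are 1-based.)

i=6, j=3, merged so far=[5, 6, 17, 20, 30, 32, 33]

[i=1,j=1] A[i]=6>B[j]=5 take 5 → j++
[i=1,j=2] A[i]=6<=B[j]=20 take 6 → i++
[i=2,j=2] A[i]=17<=B[j]=20 take 17 → i++
[i=3,j=2] A[i]=30>B[j]=20 take 20 → j++
[i=3,j=3] A[i]=30<=B[j]=35 take 30 → i++
[i=4,j=3] A[i]=32<=B[j]=35 take 32 → i++
[i=5,j=3] A[i]=33<=B[j]=35 take 33 → i++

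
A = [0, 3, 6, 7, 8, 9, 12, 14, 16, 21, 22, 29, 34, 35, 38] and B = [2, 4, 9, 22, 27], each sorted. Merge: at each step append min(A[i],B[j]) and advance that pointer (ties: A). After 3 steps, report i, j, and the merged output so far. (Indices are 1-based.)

i=1 j=1: A[i]=0<=B[j]=2 take 0, i++
i=2 j=1: A[i]=3>B[j]=2 take 2, j++
i=2 j=2: A[i]=3<=B[j]=4 take 3, i++

i=3, j=2, merged so far=[0, 2, 3]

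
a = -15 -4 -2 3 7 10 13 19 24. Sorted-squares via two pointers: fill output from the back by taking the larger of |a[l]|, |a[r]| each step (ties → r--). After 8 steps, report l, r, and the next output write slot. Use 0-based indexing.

l=2, r=2, next write slot=0

[0,8] |-15|<=|24| out[8]=576 → r--
[0,7] |-15|<=|19| out[7]=361 → r--
[0,6] |-15|>|13| out[6]=225 → l++
[1,6] |-4|<=|13| out[5]=169 → r--
[1,5] |-4|<=|10| out[4]=100 → r--
[1,4] |-4|<=|7| out[3]=49 → r--
[1,3] |-4|>|3| out[2]=16 → l++
[2,3] |-2|<=|3| out[1]=9 → r--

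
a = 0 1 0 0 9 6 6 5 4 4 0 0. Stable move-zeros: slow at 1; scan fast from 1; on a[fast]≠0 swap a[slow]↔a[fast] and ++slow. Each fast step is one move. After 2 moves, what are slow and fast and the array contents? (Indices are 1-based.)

(s=1,f=1) a[fast]=0 → fast++
(s=1,f=2) a[fast]=1≠0 swap→a[1]=1 → slow++,fast++

slow=2, fast=3, a=[1, 0, 0, 0, 9, 6, 6, 5, 4, 4, 0, 0]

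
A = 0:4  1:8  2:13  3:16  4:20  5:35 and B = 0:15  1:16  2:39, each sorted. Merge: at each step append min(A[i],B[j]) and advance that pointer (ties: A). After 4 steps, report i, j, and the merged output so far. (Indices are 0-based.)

[i=0,j=0] A[i]=4<=B[j]=15 take 4 → i++
[i=1,j=0] A[i]=8<=B[j]=15 take 8 → i++
[i=2,j=0] A[i]=13<=B[j]=15 take 13 → i++
[i=3,j=0] A[i]=16>B[j]=15 take 15 → j++

i=3, j=1, merged so far=[4, 8, 13, 15]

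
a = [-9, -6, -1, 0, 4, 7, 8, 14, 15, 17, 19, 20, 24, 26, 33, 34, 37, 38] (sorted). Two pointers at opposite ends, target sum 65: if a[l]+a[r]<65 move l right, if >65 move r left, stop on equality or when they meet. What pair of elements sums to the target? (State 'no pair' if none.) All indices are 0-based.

l=0 r=17: -9+38=29 <65, l++
l=1 r=17: -6+38=32 <65, l++
l=2 r=17: -1+38=37 <65, l++
l=3 r=17: 0+38=38 <65, l++
l=4 r=17: 4+38=42 <65, l++
l=5 r=17: 7+38=45 <65, l++
l=6 r=17: 8+38=46 <65, l++
l=7 r=17: 14+38=52 <65, l++
l=8 r=17: 15+38=53 <65, l++
l=9 r=17: 17+38=55 <65, l++
l=10 r=17: 19+38=57 <65, l++
l=11 r=17: 20+38=58 <65, l++
l=12 r=17: 24+38=62 <65, l++
l=13 r=17: 26+38=64 <65, l++
l=14 r=17: 33+38=71 >65, r--
l=14 r=16: 33+37=70 >65, r--
l=14 r=15: 33+34=67 >65, r--

no pair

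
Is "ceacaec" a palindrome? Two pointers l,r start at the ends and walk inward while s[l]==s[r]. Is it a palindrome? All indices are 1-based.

[1,7] 'c'=='c' → l++,r--
[2,6] 'e'=='e' → l++,r--
[3,5] 'a'=='a' → l++,r--

palindrome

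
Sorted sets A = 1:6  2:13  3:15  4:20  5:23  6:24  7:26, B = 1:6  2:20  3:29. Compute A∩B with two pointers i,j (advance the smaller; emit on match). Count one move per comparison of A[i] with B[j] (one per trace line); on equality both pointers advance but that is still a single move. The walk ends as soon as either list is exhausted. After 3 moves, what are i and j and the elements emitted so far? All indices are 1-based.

i=4, j=2, emitted=[6]

i=1 j=1: 6==6 emit, i++,j++
i=2 j=2: 13<20, i++
i=3 j=2: 15<20, i++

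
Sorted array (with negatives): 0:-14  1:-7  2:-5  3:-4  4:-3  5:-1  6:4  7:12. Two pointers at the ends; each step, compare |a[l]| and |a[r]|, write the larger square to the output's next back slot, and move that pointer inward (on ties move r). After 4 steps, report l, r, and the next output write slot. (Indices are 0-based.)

l=3, r=6, next write slot=3

l=0 r=7: |-14|>|12| out[7]=196, l++
l=1 r=7: |-7|<=|12| out[6]=144, r--
l=1 r=6: |-7|>|4| out[5]=49, l++
l=2 r=6: |-5|>|4| out[4]=25, l++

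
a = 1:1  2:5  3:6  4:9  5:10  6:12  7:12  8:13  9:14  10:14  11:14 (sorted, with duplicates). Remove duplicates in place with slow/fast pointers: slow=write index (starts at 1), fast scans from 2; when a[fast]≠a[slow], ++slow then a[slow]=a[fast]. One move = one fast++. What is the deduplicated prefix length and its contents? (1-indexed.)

length 8; prefix = [1, 5, 6, 9, 10, 12, 13, 14]

(s=1,f=2) a[fast]=5≠a[slow]=1 write a[2]=5 → slow++,fast++
(s=2,f=3) a[fast]=6≠a[slow]=5 write a[3]=6 → slow++,fast++
(s=3,f=4) a[fast]=9≠a[slow]=6 write a[4]=9 → slow++,fast++
(s=4,f=5) a[fast]=10≠a[slow]=9 write a[5]=10 → slow++,fast++
(s=5,f=6) a[fast]=12≠a[slow]=10 write a[6]=12 → slow++,fast++
(s=6,f=7) a[fast]=12=a[slow] dup → fast++
(s=6,f=8) a[fast]=13≠a[slow]=12 write a[7]=13 → slow++,fast++
(s=7,f=9) a[fast]=14≠a[slow]=13 write a[8]=14 → slow++,fast++
(s=8,f=10) a[fast]=14=a[slow] dup → fast++
(s=8,f=11) a[fast]=14=a[slow] dup → fast++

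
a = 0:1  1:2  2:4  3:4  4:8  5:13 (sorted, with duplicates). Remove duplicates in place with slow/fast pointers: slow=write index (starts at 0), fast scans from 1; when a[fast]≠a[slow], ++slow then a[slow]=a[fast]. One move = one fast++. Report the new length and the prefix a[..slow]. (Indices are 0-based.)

length 5; prefix = [1, 2, 4, 8, 13]

slow=0 fast=1: a[fast]=2≠a[slow]=1 write a[1]=2, slow++,fast++
slow=1 fast=2: a[fast]=4≠a[slow]=2 write a[2]=4, slow++,fast++
slow=2 fast=3: a[fast]=4=a[slow] dup, fast++
slow=2 fast=4: a[fast]=8≠a[slow]=4 write a[3]=8, slow++,fast++
slow=3 fast=5: a[fast]=13≠a[slow]=8 write a[4]=13, slow++,fast++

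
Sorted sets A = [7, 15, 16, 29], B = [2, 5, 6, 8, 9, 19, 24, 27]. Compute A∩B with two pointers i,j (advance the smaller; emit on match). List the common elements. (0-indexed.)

[i=0,j=0] 7>2 → j++
[i=0,j=1] 7>5 → j++
[i=0,j=2] 7>6 → j++
[i=0,j=3] 7<8 → i++
[i=1,j=3] 15>8 → j++
[i=1,j=4] 15>9 → j++
[i=1,j=5] 15<19 → i++
[i=2,j=5] 16<19 → i++
[i=3,j=5] 29>19 → j++
[i=3,j=6] 29>24 → j++
[i=3,j=7] 29>27 → j++

intersection = []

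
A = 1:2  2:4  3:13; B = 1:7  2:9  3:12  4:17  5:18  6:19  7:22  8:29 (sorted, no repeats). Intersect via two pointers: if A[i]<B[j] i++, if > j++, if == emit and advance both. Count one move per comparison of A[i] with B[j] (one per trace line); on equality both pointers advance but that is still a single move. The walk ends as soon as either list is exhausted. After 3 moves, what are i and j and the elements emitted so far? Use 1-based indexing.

i=3, j=2, emitted=[]

i=1 j=1: 2<7, i++
i=2 j=1: 4<7, i++
i=3 j=1: 13>7, j++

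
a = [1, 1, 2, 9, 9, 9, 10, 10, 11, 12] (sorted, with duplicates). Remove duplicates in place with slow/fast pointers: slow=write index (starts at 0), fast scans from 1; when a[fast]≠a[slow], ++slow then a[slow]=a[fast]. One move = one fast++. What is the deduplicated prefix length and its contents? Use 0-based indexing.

(s=0,f=1) a[fast]=1=a[slow] dup → fast++
(s=0,f=2) a[fast]=2≠a[slow]=1 write a[1]=2 → slow++,fast++
(s=1,f=3) a[fast]=9≠a[slow]=2 write a[2]=9 → slow++,fast++
(s=2,f=4) a[fast]=9=a[slow] dup → fast++
(s=2,f=5) a[fast]=9=a[slow] dup → fast++
(s=2,f=6) a[fast]=10≠a[slow]=9 write a[3]=10 → slow++,fast++
(s=3,f=7) a[fast]=10=a[slow] dup → fast++
(s=3,f=8) a[fast]=11≠a[slow]=10 write a[4]=11 → slow++,fast++
(s=4,f=9) a[fast]=12≠a[slow]=11 write a[5]=12 → slow++,fast++

length 6; prefix = [1, 2, 9, 10, 11, 12]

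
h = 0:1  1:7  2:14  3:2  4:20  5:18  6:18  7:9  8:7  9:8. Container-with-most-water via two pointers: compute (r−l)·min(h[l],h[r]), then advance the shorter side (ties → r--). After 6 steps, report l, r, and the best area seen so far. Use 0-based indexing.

l=3, r=6, best area=56

l=0 r=9: min(1,8)*9=9 best=9 *, l++
l=1 r=9: min(7,8)*8=56 best=56 *, l++
l=2 r=9: min(14,8)*7=56 best=56, r--
l=2 r=8: min(14,7)*6=42 best=56, r--
l=2 r=7: min(14,9)*5=45 best=56, r--
l=2 r=6: min(14,18)*4=56 best=56, l++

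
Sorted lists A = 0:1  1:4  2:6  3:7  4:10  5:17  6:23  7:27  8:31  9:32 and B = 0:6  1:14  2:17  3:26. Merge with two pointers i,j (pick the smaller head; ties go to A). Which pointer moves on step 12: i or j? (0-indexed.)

i=0 j=0: A[i]=1<=B[j]=6 take 1, i++
i=1 j=0: A[i]=4<=B[j]=6 take 4, i++
i=2 j=0: A[i]=6<=B[j]=6 take 6, i++
i=3 j=0: A[i]=7>B[j]=6 take 6, j++
i=3 j=1: A[i]=7<=B[j]=14 take 7, i++
i=4 j=1: A[i]=10<=B[j]=14 take 10, i++
i=5 j=1: A[i]=17>B[j]=14 take 14, j++
i=5 j=2: A[i]=17<=B[j]=17 take 17, i++
i=6 j=2: A[i]=23>B[j]=17 take 17, j++
i=6 j=3: A[i]=23<=B[j]=26 take 23, i++
i=7 j=3: A[i]=27>B[j]=26 take 26, j++
i=7 j=4: B done, take A[i]=27, i++

i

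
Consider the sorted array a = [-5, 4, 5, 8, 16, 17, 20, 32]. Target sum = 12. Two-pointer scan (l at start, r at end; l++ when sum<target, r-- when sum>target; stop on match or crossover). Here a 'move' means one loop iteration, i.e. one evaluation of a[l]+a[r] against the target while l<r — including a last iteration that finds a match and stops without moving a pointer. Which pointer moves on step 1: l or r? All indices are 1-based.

[1,8] -5+32=27 >12 → r--

r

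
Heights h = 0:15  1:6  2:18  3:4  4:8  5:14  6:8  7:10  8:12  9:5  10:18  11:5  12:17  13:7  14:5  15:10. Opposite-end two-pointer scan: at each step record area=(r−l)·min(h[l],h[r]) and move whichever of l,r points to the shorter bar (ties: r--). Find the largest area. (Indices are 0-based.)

l=0 r=15: min(15,10)*15=150 best=150 *, r--
l=0 r=14: min(15,5)*14=70 best=150, r--
l=0 r=13: min(15,7)*13=91 best=150, r--
l=0 r=12: min(15,17)*12=180 best=180 *, l++
l=1 r=12: min(6,17)*11=66 best=180, l++
l=2 r=12: min(18,17)*10=170 best=180, r--
l=2 r=11: min(18,5)*9=45 best=180, r--
l=2 r=10: min(18,18)*8=144 best=180, r--
l=2 r=9: min(18,5)*7=35 best=180, r--
l=2 r=8: min(18,12)*6=72 best=180, r--
l=2 r=7: min(18,10)*5=50 best=180, r--
l=2 r=6: min(18,8)*4=32 best=180, r--
l=2 r=5: min(18,14)*3=42 best=180, r--
l=2 r=4: min(18,8)*2=16 best=180, r--
l=2 r=3: min(18,4)*1=4 best=180, r--

max area = 180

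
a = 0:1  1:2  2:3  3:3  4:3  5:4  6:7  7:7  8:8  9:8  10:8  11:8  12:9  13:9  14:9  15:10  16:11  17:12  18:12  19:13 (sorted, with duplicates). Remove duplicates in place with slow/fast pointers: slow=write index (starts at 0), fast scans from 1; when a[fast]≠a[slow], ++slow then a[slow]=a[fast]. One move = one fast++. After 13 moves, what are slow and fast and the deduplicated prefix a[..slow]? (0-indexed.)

slow=0 fast=1: a[fast]=2≠a[slow]=1 write a[1]=2, slow++,fast++
slow=1 fast=2: a[fast]=3≠a[slow]=2 write a[2]=3, slow++,fast++
slow=2 fast=3: a[fast]=3=a[slow] dup, fast++
slow=2 fast=4: a[fast]=3=a[slow] dup, fast++
slow=2 fast=5: a[fast]=4≠a[slow]=3 write a[3]=4, slow++,fast++
slow=3 fast=6: a[fast]=7≠a[slow]=4 write a[4]=7, slow++,fast++
slow=4 fast=7: a[fast]=7=a[slow] dup, fast++
slow=4 fast=8: a[fast]=8≠a[slow]=7 write a[5]=8, slow++,fast++
slow=5 fast=9: a[fast]=8=a[slow] dup, fast++
slow=5 fast=10: a[fast]=8=a[slow] dup, fast++
slow=5 fast=11: a[fast]=8=a[slow] dup, fast++
slow=5 fast=12: a[fast]=9≠a[slow]=8 write a[6]=9, slow++,fast++
slow=6 fast=13: a[fast]=9=a[slow] dup, fast++

slow=6, fast=14, prefix=[1, 2, 3, 4, 7, 8, 9]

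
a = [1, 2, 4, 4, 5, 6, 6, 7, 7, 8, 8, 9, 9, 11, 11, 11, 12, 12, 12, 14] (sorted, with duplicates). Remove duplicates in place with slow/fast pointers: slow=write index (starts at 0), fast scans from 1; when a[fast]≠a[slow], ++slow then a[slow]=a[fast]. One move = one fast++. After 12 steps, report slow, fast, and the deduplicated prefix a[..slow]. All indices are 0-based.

(s=0,f=1) a[fast]=2≠a[slow]=1 write a[1]=2 → slow++,fast++
(s=1,f=2) a[fast]=4≠a[slow]=2 write a[2]=4 → slow++,fast++
(s=2,f=3) a[fast]=4=a[slow] dup → fast++
(s=2,f=4) a[fast]=5≠a[slow]=4 write a[3]=5 → slow++,fast++
(s=3,f=5) a[fast]=6≠a[slow]=5 write a[4]=6 → slow++,fast++
(s=4,f=6) a[fast]=6=a[slow] dup → fast++
(s=4,f=7) a[fast]=7≠a[slow]=6 write a[5]=7 → slow++,fast++
(s=5,f=8) a[fast]=7=a[slow] dup → fast++
(s=5,f=9) a[fast]=8≠a[slow]=7 write a[6]=8 → slow++,fast++
(s=6,f=10) a[fast]=8=a[slow] dup → fast++
(s=6,f=11) a[fast]=9≠a[slow]=8 write a[7]=9 → slow++,fast++
(s=7,f=12) a[fast]=9=a[slow] dup → fast++

slow=7, fast=13, prefix=[1, 2, 4, 5, 6, 7, 8, 9]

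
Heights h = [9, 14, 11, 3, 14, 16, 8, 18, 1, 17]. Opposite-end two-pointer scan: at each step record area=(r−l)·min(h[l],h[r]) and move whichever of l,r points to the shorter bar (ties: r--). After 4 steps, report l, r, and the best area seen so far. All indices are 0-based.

l=0 r=9: min(9,17)*9=81 best=81 *, l++
l=1 r=9: min(14,17)*8=112 best=112 *, l++
l=2 r=9: min(11,17)*7=77 best=112, l++
l=3 r=9: min(3,17)*6=18 best=112, l++

l=4, r=9, best area=112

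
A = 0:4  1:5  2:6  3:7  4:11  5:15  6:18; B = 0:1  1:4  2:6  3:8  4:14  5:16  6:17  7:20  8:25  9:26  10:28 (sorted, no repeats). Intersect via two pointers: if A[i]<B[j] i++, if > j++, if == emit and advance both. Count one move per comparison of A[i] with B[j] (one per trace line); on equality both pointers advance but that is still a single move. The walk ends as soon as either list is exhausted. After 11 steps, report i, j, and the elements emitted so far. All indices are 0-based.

i=6, j=7, emitted=[4, 6]

[i=0,j=0] 4>1 → j++
[i=0,j=1] 4==4 emit → i++,j++
[i=1,j=2] 5<6 → i++
[i=2,j=2] 6==6 emit → i++,j++
[i=3,j=3] 7<8 → i++
[i=4,j=3] 11>8 → j++
[i=4,j=4] 11<14 → i++
[i=5,j=4] 15>14 → j++
[i=5,j=5] 15<16 → i++
[i=6,j=5] 18>16 → j++
[i=6,j=6] 18>17 → j++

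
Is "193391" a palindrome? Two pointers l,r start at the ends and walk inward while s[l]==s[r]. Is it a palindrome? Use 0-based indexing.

l=0 r=5: '1'=='1', l++,r--
l=1 r=4: '9'=='9', l++,r--
l=2 r=3: '3'=='3', l++,r--

palindrome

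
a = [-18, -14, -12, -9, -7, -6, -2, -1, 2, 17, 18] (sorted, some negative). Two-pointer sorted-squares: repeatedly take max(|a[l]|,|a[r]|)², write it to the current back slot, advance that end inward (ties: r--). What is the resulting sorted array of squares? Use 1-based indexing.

[1, 4, 4, 36, 49, 81, 144, 196, 289, 324, 324]

[1,11] |-18|<=|18| out[11]=324 → r--
[1,10] |-18|>|17| out[10]=324 → l++
[2,10] |-14|<=|17| out[9]=289 → r--
[2,9] |-14|>|2| out[8]=196 → l++
[3,9] |-12|>|2| out[7]=144 → l++
[4,9] |-9|>|2| out[6]=81 → l++
[5,9] |-7|>|2| out[5]=49 → l++
[6,9] |-6|>|2| out[4]=36 → l++
[7,9] |-2|<=|2| out[3]=4 → r--
[7,8] |-2|>|-1| out[2]=4 → l++
[8,8] |-1|<=|-1| out[1]=1 → r--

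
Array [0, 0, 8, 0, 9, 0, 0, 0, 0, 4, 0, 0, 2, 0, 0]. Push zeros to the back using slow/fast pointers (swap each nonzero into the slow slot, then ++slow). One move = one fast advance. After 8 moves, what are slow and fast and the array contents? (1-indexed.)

slow=3, fast=9, a=[8, 9, 0, 0, 0, 0, 0, 0, 0, 4, 0, 0, 2, 0, 0]

(s=1,f=1) a[fast]=0 → fast++
(s=1,f=2) a[fast]=0 → fast++
(s=1,f=3) a[fast]=8≠0 swap→a[1]=8 → slow++,fast++
(s=2,f=4) a[fast]=0 → fast++
(s=2,f=5) a[fast]=9≠0 swap→a[2]=9 → slow++,fast++
(s=3,f=6) a[fast]=0 → fast++
(s=3,f=7) a[fast]=0 → fast++
(s=3,f=8) a[fast]=0 → fast++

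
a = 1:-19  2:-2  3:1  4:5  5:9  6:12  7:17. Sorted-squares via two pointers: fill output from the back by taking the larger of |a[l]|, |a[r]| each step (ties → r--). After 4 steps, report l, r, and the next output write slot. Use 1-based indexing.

l=2, r=4, next write slot=3

l=1 r=7: |-19|>|17| out[7]=361, l++
l=2 r=7: |-2|<=|17| out[6]=289, r--
l=2 r=6: |-2|<=|12| out[5]=144, r--
l=2 r=5: |-2|<=|9| out[4]=81, r--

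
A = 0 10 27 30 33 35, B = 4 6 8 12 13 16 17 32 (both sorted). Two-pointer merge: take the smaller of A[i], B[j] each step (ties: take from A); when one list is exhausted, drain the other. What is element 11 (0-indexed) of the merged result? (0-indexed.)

[i=0,j=0] A[i]=0<=B[j]=4 take 0 → i++
[i=1,j=0] A[i]=10>B[j]=4 take 4 → j++
[i=1,j=1] A[i]=10>B[j]=6 take 6 → j++
[i=1,j=2] A[i]=10>B[j]=8 take 8 → j++
[i=1,j=3] A[i]=10<=B[j]=12 take 10 → i++
[i=2,j=3] A[i]=27>B[j]=12 take 12 → j++
[i=2,j=4] A[i]=27>B[j]=13 take 13 → j++
[i=2,j=5] A[i]=27>B[j]=16 take 16 → j++
[i=2,j=6] A[i]=27>B[j]=17 take 17 → j++
[i=2,j=7] A[i]=27<=B[j]=32 take 27 → i++
[i=3,j=7] A[i]=30<=B[j]=32 take 30 → i++
[i=4,j=7] A[i]=33>B[j]=32 take 32 → j++
[i=4,j=8] B done, take A[i]=33 → i++
[i=5,j=8] B done, take A[i]=35 → i++

merged[11] = 32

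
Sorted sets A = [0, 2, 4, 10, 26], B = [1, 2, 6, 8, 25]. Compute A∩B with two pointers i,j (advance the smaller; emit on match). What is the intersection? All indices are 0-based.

intersection = [2]

[i=0,j=0] 0<1 → i++
[i=1,j=0] 2>1 → j++
[i=1,j=1] 2==2 emit → i++,j++
[i=2,j=2] 4<6 → i++
[i=3,j=2] 10>6 → j++
[i=3,j=3] 10>8 → j++
[i=3,j=4] 10<25 → i++
[i=4,j=4] 26>25 → j++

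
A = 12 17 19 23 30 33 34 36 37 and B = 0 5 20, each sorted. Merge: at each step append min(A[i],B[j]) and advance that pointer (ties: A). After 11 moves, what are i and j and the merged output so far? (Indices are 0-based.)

i=8, j=3, merged so far=[0, 5, 12, 17, 19, 20, 23, 30, 33, 34, 36]

[i=0,j=0] A[i]=12>B[j]=0 take 0 → j++
[i=0,j=1] A[i]=12>B[j]=5 take 5 → j++
[i=0,j=2] A[i]=12<=B[j]=20 take 12 → i++
[i=1,j=2] A[i]=17<=B[j]=20 take 17 → i++
[i=2,j=2] A[i]=19<=B[j]=20 take 19 → i++
[i=3,j=2] A[i]=23>B[j]=20 take 20 → j++
[i=3,j=3] B done, take A[i]=23 → i++
[i=4,j=3] B done, take A[i]=30 → i++
[i=5,j=3] B done, take A[i]=33 → i++
[i=6,j=3] B done, take A[i]=34 → i++
[i=7,j=3] B done, take A[i]=36 → i++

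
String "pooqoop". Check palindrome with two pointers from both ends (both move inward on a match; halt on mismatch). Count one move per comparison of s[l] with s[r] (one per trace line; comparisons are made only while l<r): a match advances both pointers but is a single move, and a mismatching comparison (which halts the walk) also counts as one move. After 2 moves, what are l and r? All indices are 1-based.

l=1 r=7: 'p'=='p', l++,r--
l=2 r=6: 'o'=='o', l++,r--

l=3, r=5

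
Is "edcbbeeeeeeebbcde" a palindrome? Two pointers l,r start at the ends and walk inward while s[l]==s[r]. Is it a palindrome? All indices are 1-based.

palindrome

l=1 r=17: 'e'=='e', l++,r--
l=2 r=16: 'd'=='d', l++,r--
l=3 r=15: 'c'=='c', l++,r--
l=4 r=14: 'b'=='b', l++,r--
l=5 r=13: 'b'=='b', l++,r--
l=6 r=12: 'e'=='e', l++,r--
l=7 r=11: 'e'=='e', l++,r--
l=8 r=10: 'e'=='e', l++,r--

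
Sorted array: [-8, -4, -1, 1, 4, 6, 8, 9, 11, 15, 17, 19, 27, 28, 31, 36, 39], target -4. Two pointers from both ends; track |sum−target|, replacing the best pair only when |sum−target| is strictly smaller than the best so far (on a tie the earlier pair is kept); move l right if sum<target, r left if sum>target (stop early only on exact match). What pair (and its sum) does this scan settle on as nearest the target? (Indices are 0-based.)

l=0 r=16: -8+39=31 d=35 *, r--
l=0 r=15: -8+36=28 d=32 *, r--
l=0 r=14: -8+31=23 d=27 *, r--
l=0 r=13: -8+28=20 d=24 *, r--
l=0 r=12: -8+27=19 d=23 *, r--
l=0 r=11: -8+19=11 d=15 *, r--
l=0 r=10: -8+17=9 d=13 *, r--
l=0 r=9: -8+15=7 d=11 *, r--
l=0 r=8: -8+11=3 d=7 *, r--
l=0 r=7: -8+9=1 d=5 *, r--
l=0 r=6: -8+8=0 d=4 *, r--
l=0 r=5: -8+6=-2 d=2 *, r--
l=0 r=4: -8+4=-4 d=0 *, stop

pair (-8, 4) with sum -4 (|Δ|=0)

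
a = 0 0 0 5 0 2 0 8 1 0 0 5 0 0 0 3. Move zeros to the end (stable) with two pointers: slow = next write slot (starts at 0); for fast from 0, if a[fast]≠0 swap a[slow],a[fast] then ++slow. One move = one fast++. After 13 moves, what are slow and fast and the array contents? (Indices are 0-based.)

slow=5, fast=13, a=[5, 2, 8, 1, 5, 0, 0, 0, 0, 0, 0, 0, 0, 0, 0, 3]

slow=0 fast=0: a[fast]=0, fast++
slow=0 fast=1: a[fast]=0, fast++
slow=0 fast=2: a[fast]=0, fast++
slow=0 fast=3: a[fast]=5≠0 swap→a[0]=5, slow++,fast++
slow=1 fast=4: a[fast]=0, fast++
slow=1 fast=5: a[fast]=2≠0 swap→a[1]=2, slow++,fast++
slow=2 fast=6: a[fast]=0, fast++
slow=2 fast=7: a[fast]=8≠0 swap→a[2]=8, slow++,fast++
slow=3 fast=8: a[fast]=1≠0 swap→a[3]=1, slow++,fast++
slow=4 fast=9: a[fast]=0, fast++
slow=4 fast=10: a[fast]=0, fast++
slow=4 fast=11: a[fast]=5≠0 swap→a[4]=5, slow++,fast++
slow=5 fast=12: a[fast]=0, fast++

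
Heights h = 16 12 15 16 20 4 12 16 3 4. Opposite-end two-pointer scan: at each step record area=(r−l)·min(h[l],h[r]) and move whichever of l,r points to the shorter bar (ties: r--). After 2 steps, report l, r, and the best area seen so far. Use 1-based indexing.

l=1, r=8, best area=36

l=1 r=10: min(16,4)*9=36 best=36 *, r--
l=1 r=9: min(16,3)*8=24 best=36, r--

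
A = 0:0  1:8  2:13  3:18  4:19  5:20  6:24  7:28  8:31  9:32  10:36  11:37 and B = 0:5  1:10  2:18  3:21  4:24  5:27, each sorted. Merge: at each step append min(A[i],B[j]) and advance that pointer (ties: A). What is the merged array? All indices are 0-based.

i=0 j=0: A[i]=0<=B[j]=5 take 0, i++
i=1 j=0: A[i]=8>B[j]=5 take 5, j++
i=1 j=1: A[i]=8<=B[j]=10 take 8, i++
i=2 j=1: A[i]=13>B[j]=10 take 10, j++
i=2 j=2: A[i]=13<=B[j]=18 take 13, i++
i=3 j=2: A[i]=18<=B[j]=18 take 18, i++
i=4 j=2: A[i]=19>B[j]=18 take 18, j++
i=4 j=3: A[i]=19<=B[j]=21 take 19, i++
i=5 j=3: A[i]=20<=B[j]=21 take 20, i++
i=6 j=3: A[i]=24>B[j]=21 take 21, j++
i=6 j=4: A[i]=24<=B[j]=24 take 24, i++
i=7 j=4: A[i]=28>B[j]=24 take 24, j++
i=7 j=5: A[i]=28>B[j]=27 take 27, j++
i=7 j=6: B done, take A[i]=28, i++
i=8 j=6: B done, take A[i]=31, i++
i=9 j=6: B done, take A[i]=32, i++
i=10 j=6: B done, take A[i]=36, i++
i=11 j=6: B done, take A[i]=37, i++

[0, 5, 8, 10, 13, 18, 18, 19, 20, 21, 24, 24, 27, 28, 31, 32, 36, 37]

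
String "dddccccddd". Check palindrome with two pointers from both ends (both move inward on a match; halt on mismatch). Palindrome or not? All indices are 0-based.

[0,9] 'd'=='d' → l++,r--
[1,8] 'd'=='d' → l++,r--
[2,7] 'd'=='d' → l++,r--
[3,6] 'c'=='c' → l++,r--
[4,5] 'c'=='c' → l++,r--

palindrome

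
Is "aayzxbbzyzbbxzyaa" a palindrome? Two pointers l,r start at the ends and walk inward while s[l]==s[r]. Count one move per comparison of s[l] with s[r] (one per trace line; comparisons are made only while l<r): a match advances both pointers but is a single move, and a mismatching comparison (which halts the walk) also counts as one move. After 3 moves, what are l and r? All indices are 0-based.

[0,16] 'a'=='a' → l++,r--
[1,15] 'a'=='a' → l++,r--
[2,14] 'y'=='y' → l++,r--

l=3, r=13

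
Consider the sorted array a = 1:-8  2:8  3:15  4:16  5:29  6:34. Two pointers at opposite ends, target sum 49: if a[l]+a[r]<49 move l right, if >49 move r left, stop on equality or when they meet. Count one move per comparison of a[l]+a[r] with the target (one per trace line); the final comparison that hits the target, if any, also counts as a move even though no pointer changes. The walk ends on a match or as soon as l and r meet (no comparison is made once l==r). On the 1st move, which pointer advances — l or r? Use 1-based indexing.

[1,6] -8+34=26 <49 → l++

l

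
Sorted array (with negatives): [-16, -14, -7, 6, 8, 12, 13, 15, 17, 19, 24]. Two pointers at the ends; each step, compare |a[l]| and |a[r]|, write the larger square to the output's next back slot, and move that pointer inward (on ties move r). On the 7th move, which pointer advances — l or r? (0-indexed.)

[0,10] |-16|<=|24| out[10]=576 → r--
[0,9] |-16|<=|19| out[9]=361 → r--
[0,8] |-16|<=|17| out[8]=289 → r--
[0,7] |-16|>|15| out[7]=256 → l++
[1,7] |-14|<=|15| out[6]=225 → r--
[1,6] |-14|>|13| out[5]=196 → l++
[2,6] |-7|<=|13| out[4]=169 → r--

r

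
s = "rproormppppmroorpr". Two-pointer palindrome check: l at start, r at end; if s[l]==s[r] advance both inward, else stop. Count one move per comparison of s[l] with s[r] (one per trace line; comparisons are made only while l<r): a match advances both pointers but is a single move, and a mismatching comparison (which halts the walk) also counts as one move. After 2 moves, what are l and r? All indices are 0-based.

l=0 r=17: 'r'=='r', l++,r--
l=1 r=16: 'p'=='p', l++,r--

l=2, r=15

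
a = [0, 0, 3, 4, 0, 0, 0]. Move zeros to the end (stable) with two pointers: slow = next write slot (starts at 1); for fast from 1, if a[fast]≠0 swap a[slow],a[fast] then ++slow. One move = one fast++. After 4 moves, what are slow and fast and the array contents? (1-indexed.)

slow=3, fast=5, a=[3, 4, 0, 0, 0, 0, 0]

slow=1 fast=1: a[fast]=0, fast++
slow=1 fast=2: a[fast]=0, fast++
slow=1 fast=3: a[fast]=3≠0 swap→a[1]=3, slow++,fast++
slow=2 fast=4: a[fast]=4≠0 swap→a[2]=4, slow++,fast++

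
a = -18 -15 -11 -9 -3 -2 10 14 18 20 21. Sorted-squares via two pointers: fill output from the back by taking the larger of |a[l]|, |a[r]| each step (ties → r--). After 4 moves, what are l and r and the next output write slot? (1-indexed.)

[1,11] |-18|<=|21| out[11]=441 → r--
[1,10] |-18|<=|20| out[10]=400 → r--
[1,9] |-18|<=|18| out[9]=324 → r--
[1,8] |-18|>|14| out[8]=324 → l++

l=2, r=8, next write slot=7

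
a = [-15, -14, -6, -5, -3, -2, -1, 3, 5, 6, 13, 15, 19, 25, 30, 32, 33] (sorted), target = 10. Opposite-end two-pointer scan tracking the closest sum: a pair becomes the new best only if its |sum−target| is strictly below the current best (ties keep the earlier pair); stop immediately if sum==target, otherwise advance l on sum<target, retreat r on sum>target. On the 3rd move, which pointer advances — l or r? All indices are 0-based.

l=0 r=16: -15+33=18 d=8 *, r--
l=0 r=15: -15+32=17 d=7 *, r--
l=0 r=14: -15+30=15 d=5 *, r--

r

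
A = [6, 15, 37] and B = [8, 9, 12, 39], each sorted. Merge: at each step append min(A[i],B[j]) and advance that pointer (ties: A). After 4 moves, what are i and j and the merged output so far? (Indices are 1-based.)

i=2, j=4, merged so far=[6, 8, 9, 12]

[i=1,j=1] A[i]=6<=B[j]=8 take 6 → i++
[i=2,j=1] A[i]=15>B[j]=8 take 8 → j++
[i=2,j=2] A[i]=15>B[j]=9 take 9 → j++
[i=2,j=3] A[i]=15>B[j]=12 take 12 → j++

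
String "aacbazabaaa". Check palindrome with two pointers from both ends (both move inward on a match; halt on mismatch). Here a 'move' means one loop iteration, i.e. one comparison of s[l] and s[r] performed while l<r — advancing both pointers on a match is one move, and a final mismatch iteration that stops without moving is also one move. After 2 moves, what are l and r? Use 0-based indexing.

l=0 r=10: 'a'=='a', l++,r--
l=1 r=9: 'a'=='a', l++,r--

l=2, r=8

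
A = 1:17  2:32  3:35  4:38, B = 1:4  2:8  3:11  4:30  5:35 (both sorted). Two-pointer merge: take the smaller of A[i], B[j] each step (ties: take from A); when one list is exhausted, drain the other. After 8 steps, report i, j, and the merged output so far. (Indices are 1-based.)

i=1 j=1: A[i]=17>B[j]=4 take 4, j++
i=1 j=2: A[i]=17>B[j]=8 take 8, j++
i=1 j=3: A[i]=17>B[j]=11 take 11, j++
i=1 j=4: A[i]=17<=B[j]=30 take 17, i++
i=2 j=4: A[i]=32>B[j]=30 take 30, j++
i=2 j=5: A[i]=32<=B[j]=35 take 32, i++
i=3 j=5: A[i]=35<=B[j]=35 take 35, i++
i=4 j=5: A[i]=38>B[j]=35 take 35, j++

i=4, j=6, merged so far=[4, 8, 11, 17, 30, 32, 35, 35]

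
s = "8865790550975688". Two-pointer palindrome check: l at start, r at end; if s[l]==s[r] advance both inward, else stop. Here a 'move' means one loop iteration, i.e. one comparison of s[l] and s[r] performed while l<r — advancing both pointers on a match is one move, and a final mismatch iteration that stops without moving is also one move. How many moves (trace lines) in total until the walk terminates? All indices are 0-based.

8 moves

l=0 r=15: '8'=='8', l++,r--
l=1 r=14: '8'=='8', l++,r--
l=2 r=13: '6'=='6', l++,r--
l=3 r=12: '5'=='5', l++,r--
l=4 r=11: '7'=='7', l++,r--
l=5 r=10: '9'=='9', l++,r--
l=6 r=9: '0'=='0', l++,r--
l=7 r=8: '5'=='5', l++,r--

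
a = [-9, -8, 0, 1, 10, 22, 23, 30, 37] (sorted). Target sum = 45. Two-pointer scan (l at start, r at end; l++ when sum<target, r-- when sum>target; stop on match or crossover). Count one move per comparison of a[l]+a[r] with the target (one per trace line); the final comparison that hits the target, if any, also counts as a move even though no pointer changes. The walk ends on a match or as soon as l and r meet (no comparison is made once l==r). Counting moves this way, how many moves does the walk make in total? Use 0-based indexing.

8 moves

l=0 r=8: -9+37=28 <45, l++
l=1 r=8: -8+37=29 <45, l++
l=2 r=8: 0+37=37 <45, l++
l=3 r=8: 1+37=38 <45, l++
l=4 r=8: 10+37=47 >45, r--
l=4 r=7: 10+30=40 <45, l++
l=5 r=7: 22+30=52 >45, r--
l=5 r=6: 22+23=45, found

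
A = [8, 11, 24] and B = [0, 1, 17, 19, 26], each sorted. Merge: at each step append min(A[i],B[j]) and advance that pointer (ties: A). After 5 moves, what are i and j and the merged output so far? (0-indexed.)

i=0 j=0: A[i]=8>B[j]=0 take 0, j++
i=0 j=1: A[i]=8>B[j]=1 take 1, j++
i=0 j=2: A[i]=8<=B[j]=17 take 8, i++
i=1 j=2: A[i]=11<=B[j]=17 take 11, i++
i=2 j=2: A[i]=24>B[j]=17 take 17, j++

i=2, j=3, merged so far=[0, 1, 8, 11, 17]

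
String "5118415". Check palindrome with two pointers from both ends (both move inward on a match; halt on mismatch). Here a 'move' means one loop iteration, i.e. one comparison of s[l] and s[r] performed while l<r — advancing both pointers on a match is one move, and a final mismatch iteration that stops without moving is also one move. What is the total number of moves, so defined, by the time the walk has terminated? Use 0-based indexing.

3 moves

[0,6] '5'=='5' → l++,r--
[1,5] '1'=='1' → l++,r--
[2,4] '1'!='4' → stop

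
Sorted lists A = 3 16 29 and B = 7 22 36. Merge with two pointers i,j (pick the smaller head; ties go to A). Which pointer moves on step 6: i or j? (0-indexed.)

j

i=0 j=0: A[i]=3<=B[j]=7 take 3, i++
i=1 j=0: A[i]=16>B[j]=7 take 7, j++
i=1 j=1: A[i]=16<=B[j]=22 take 16, i++
i=2 j=1: A[i]=29>B[j]=22 take 22, j++
i=2 j=2: A[i]=29<=B[j]=36 take 29, i++
i=3 j=2: A done, take B[j]=36, j++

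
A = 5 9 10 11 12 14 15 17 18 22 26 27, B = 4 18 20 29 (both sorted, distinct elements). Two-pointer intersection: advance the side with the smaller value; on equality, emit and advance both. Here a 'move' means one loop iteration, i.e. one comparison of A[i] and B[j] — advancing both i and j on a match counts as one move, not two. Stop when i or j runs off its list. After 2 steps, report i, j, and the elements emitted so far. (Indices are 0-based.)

i=1, j=1, emitted=[]

i=0 j=0: 5>4, j++
i=0 j=1: 5<18, i++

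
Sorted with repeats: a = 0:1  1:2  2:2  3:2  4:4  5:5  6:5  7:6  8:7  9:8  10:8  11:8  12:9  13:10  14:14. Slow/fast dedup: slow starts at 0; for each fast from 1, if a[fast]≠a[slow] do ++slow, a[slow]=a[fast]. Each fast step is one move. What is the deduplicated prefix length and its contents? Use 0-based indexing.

slow=0 fast=1: a[fast]=2≠a[slow]=1 write a[1]=2, slow++,fast++
slow=1 fast=2: a[fast]=2=a[slow] dup, fast++
slow=1 fast=3: a[fast]=2=a[slow] dup, fast++
slow=1 fast=4: a[fast]=4≠a[slow]=2 write a[2]=4, slow++,fast++
slow=2 fast=5: a[fast]=5≠a[slow]=4 write a[3]=5, slow++,fast++
slow=3 fast=6: a[fast]=5=a[slow] dup, fast++
slow=3 fast=7: a[fast]=6≠a[slow]=5 write a[4]=6, slow++,fast++
slow=4 fast=8: a[fast]=7≠a[slow]=6 write a[5]=7, slow++,fast++
slow=5 fast=9: a[fast]=8≠a[slow]=7 write a[6]=8, slow++,fast++
slow=6 fast=10: a[fast]=8=a[slow] dup, fast++
slow=6 fast=11: a[fast]=8=a[slow] dup, fast++
slow=6 fast=12: a[fast]=9≠a[slow]=8 write a[7]=9, slow++,fast++
slow=7 fast=13: a[fast]=10≠a[slow]=9 write a[8]=10, slow++,fast++
slow=8 fast=14: a[fast]=14≠a[slow]=10 write a[9]=14, slow++,fast++

length 10; prefix = [1, 2, 4, 5, 6, 7, 8, 9, 10, 14]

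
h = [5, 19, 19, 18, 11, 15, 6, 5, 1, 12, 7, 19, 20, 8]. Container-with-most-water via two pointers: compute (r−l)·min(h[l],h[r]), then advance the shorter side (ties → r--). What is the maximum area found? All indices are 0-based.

max area = 209

l=0 r=13: min(5,8)*13=65 best=65 *, l++
l=1 r=13: min(19,8)*12=96 best=96 *, r--
l=1 r=12: min(19,20)*11=209 best=209 *, l++
l=2 r=12: min(19,20)*10=190 best=209, l++
l=3 r=12: min(18,20)*9=162 best=209, l++
l=4 r=12: min(11,20)*8=88 best=209, l++
l=5 r=12: min(15,20)*7=105 best=209, l++
l=6 r=12: min(6,20)*6=36 best=209, l++
l=7 r=12: min(5,20)*5=25 best=209, l++
l=8 r=12: min(1,20)*4=4 best=209, l++
l=9 r=12: min(12,20)*3=36 best=209, l++
l=10 r=12: min(7,20)*2=14 best=209, l++
l=11 r=12: min(19,20)*1=19 best=209, l++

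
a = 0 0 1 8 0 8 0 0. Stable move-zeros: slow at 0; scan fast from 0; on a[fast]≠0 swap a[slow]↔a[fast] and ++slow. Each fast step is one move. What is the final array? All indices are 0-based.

[1, 8, 8, 0, 0, 0, 0, 0]

(s=0,f=0) a[fast]=0 → fast++
(s=0,f=1) a[fast]=0 → fast++
(s=0,f=2) a[fast]=1≠0 swap→a[0]=1 → slow++,fast++
(s=1,f=3) a[fast]=8≠0 swap→a[1]=8 → slow++,fast++
(s=2,f=4) a[fast]=0 → fast++
(s=2,f=5) a[fast]=8≠0 swap→a[2]=8 → slow++,fast++
(s=3,f=6) a[fast]=0 → fast++
(s=3,f=7) a[fast]=0 → fast++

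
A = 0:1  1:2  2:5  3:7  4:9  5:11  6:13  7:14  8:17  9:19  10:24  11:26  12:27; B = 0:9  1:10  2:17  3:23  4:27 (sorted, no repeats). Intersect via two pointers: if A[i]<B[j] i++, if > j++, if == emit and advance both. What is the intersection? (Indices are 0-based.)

i=0 j=0: 1<9, i++
i=1 j=0: 2<9, i++
i=2 j=0: 5<9, i++
i=3 j=0: 7<9, i++
i=4 j=0: 9==9 emit, i++,j++
i=5 j=1: 11>10, j++
i=5 j=2: 11<17, i++
i=6 j=2: 13<17, i++
i=7 j=2: 14<17, i++
i=8 j=2: 17==17 emit, i++,j++
i=9 j=3: 19<23, i++
i=10 j=3: 24>23, j++
i=10 j=4: 24<27, i++
i=11 j=4: 26<27, i++
i=12 j=4: 27==27 emit, i++,j++

intersection = [9, 17, 27]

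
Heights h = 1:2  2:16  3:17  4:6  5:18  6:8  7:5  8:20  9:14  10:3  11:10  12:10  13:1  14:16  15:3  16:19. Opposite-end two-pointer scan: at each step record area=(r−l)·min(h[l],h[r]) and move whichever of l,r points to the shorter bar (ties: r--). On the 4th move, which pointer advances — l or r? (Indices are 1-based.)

[1,16] min(2,19)*15=30 best=30 * → l++
[2,16] min(16,19)*14=224 best=224 * → l++
[3,16] min(17,19)*13=221 best=224 → l++
[4,16] min(6,19)*12=72 best=224 → l++

l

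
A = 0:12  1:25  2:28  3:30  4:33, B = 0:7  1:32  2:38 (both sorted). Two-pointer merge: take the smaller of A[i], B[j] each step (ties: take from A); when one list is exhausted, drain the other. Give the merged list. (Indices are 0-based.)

[i=0,j=0] A[i]=12>B[j]=7 take 7 → j++
[i=0,j=1] A[i]=12<=B[j]=32 take 12 → i++
[i=1,j=1] A[i]=25<=B[j]=32 take 25 → i++
[i=2,j=1] A[i]=28<=B[j]=32 take 28 → i++
[i=3,j=1] A[i]=30<=B[j]=32 take 30 → i++
[i=4,j=1] A[i]=33>B[j]=32 take 32 → j++
[i=4,j=2] A[i]=33<=B[j]=38 take 33 → i++
[i=5,j=2] A done, take B[j]=38 → j++

[7, 12, 25, 28, 30, 32, 33, 38]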